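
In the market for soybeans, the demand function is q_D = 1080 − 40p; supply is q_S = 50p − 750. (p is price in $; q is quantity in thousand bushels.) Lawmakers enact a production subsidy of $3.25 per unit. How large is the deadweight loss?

In inverse form: demand p = 27 − 0.025q, supply p = 15 + 0.02q.
Competitive equilibrium: 27 − 0.025q = 15 + 0.02q → q* = 266.6667, p* = 20.3333.
The subsidy lowers effective supply by 3.25: p = 11.75 + 0.02q.
New quantity: 27 − 0.025q = 11.75 + 0.02q → q' = 338.8889.
Overproduction Δq = 338.8889 − 266.6667 = 72.2222; wedge = subsidy = 3.25.
DWL = ½ × 72.2222 × 3.25 = $117.36 thousand.

$117.36 thousand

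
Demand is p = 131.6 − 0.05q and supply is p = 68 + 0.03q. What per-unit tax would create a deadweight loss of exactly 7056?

33.6

Competitive equilibrium: 131.6 − 0.05q = 68 + 0.03q → q* = 795, p* = 91.85.
A tax t gives Δq = t/0.08 and wedge t, so DWL = t²/0.16.
t²/0.16 = 7056 → t² = 1128.96 → t = 33.6.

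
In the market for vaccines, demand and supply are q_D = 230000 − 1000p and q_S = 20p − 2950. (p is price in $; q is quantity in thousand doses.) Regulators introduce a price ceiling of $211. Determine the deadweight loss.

In inverse form: demand p = 230 − 0.001q, supply p = 147.5 + 0.05q.
Competitive equilibrium: 230 − 0.001q = 147.5 + 0.05q → q* = 1617.6471, p* = 228.3824.
At the ceiling p = 211, quantity supplied = (211 − 147.5)/0.05 = 1270.
Willingness to pay at q' = 1270: 230 − 0.001·1270 = 228.73.
Δq = 1617.6471 − 1270 = 347.6471; wedge = 228.73 − 211 = 17.73.
DWL = ½ × 347.6471 × 17.73 = $3081.89 thousand.

$3081.89 thousand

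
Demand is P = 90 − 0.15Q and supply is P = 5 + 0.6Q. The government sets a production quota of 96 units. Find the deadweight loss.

112.67

Competitive equilibrium: 90 − 0.15Q = 5 + 0.6Q → Q* = 113.3333, P* = 73.
At Q = 96: demand price = 90 − 0.15·96 = 75.6; supply price = 5 + 0.6·96 = 62.6.
ΔQ = 113.3333 − 96 = 17.3333; wedge = 75.6 − 62.6 = 13.
The triangle = ½ × 17.3333 × 13 = 112.67.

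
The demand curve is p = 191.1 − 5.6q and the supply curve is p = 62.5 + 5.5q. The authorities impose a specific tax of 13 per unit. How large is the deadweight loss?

7.61

Competitive equilibrium: 191.1 − 5.6q = 62.5 + 5.5q → q* = 11.5856, p* = 126.2207.
With the tax, the buyer price exceeds the seller price by 13: (191.1 − 5.6q) − (62.5 + 5.5q) = 13 → q' = 10.4144.
Δq = 11.5856 − 10.4144 = 1.1712; the wedge equals the tax, 13.
The triangle = ½ × 1.1712 × 13 = 7.61.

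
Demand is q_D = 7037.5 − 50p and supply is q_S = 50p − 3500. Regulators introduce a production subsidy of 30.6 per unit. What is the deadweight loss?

In inverse form: demand p = 140.75 − 0.02q, supply p = 70 + 0.02q.
Competitive equilibrium: 140.75 − 0.02q = 70 + 0.02q → q* = 1768.75, p* = 105.375.
The subsidy lowers effective supply by 30.6: p = 39.4 + 0.02q.
New quantity: 140.75 − 0.02q = 39.4 + 0.02q → q' = 2533.75.
Overproduction Δq = 2533.75 − 1768.75 = 765; wedge = subsidy = 30.6.
Welfare loss = ½ × 765 × 30.6 = 11704.50.

11704.50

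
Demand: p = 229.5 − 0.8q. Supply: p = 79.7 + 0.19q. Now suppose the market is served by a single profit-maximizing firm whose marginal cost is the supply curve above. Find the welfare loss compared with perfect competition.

2263.77

Competitive equilibrium: 229.5 − 0.8q = 79.7 + 0.19q → q* = 151.31313, p* = 108.44949.
Marginal revenue: MR = 229.5 − 1.6q. Set MR = MC: 229.5 − 1.6q = 79.7 + 0.19q → q_m = 83.68715.
Price p_m = 229.5 − 0.8·83.68715 = 162.55028; MC(q_m) = 79.7 + 0.19·83.68715 = 95.60056.
Competitive q* = 151.31313, so Δq = 67.62598; wedge = 162.55028 − 95.60056 = 66.94972.
Welfare loss = ½ × 67.62598 × 66.94972 = 2263.77.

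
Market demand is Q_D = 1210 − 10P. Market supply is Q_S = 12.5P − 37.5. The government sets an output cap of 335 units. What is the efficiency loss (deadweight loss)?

9248.03

In inverse form: demand P = 121 − 0.1Q, supply P = 3 + 0.08Q.
Competitive equilibrium: 121 − 0.1Q = 3 + 0.08Q → Q* = 655.5556, P* = 55.4444.
At Q = 335: demand price = 121 − 0.1·335 = 87.5; supply price = 3 + 0.08·335 = 29.8.
ΔQ = 655.5556 − 335 = 320.5556; wedge = 87.5 − 29.8 = 57.7.
Deadweight loss = ½ × 320.5556 × 57.7 = 9248.03.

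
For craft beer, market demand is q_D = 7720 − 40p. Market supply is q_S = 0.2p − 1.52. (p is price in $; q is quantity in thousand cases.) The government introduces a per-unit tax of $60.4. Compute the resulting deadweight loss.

$363 thousand

In inverse form: demand p = 193 − 0.025q, supply p = 7.6 + 5q.
Competitive equilibrium: 193 − 0.025q = 7.6 + 5q → q* = 36.8955, p* = 192.0776.
With the tax, the buyer price exceeds the seller price by 60.4: (193 − 0.025q) − (7.6 + 5q) = 60.4 → q' = 24.8756.
Δq = 36.8955 − 24.8756 = 12.0199; the wedge equals the tax, 60.4.
Deadweight loss = ½ × 12.0199 × 60.4 = $363 thousand.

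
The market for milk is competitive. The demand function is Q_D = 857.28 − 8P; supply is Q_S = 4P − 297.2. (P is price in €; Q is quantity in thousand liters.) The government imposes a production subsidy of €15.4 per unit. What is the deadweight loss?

In inverse form: demand P = 107.16 − 0.125Q, supply P = 74.3 + 0.25Q.
Competitive equilibrium: 107.16 − 0.125Q = 74.3 + 0.25Q → Q* = 87.6267, P* = 96.2067.
The subsidy lowers effective supply by 15.4: P = 58.9 + 0.25Q.
New quantity: 107.16 − 0.125Q = 58.9 + 0.25Q → Q' = 128.6933.
Overproduction ΔQ = 128.6933 − 87.6267 = 41.0666; wedge = subsidy = 15.4.
DWL = ½ × 41.0666 × 15.4 = €316.21 thousand.

€316.21 thousand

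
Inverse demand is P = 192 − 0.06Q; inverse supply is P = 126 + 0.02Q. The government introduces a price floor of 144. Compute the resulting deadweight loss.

25

Competitive equilibrium: 192 − 0.06Q = 126 + 0.02Q → Q* = 825, P* = 142.5.
At the floor P = 144, quantity demanded = (192 − 144)/0.06 = 800.
Sellers' marginal cost at Q' = 800: 126 + 0.02·800 = 142.
ΔQ = 825 − 800 = 25; wedge = 144 − 142 = 2.
Welfare loss = ½ × 25 × 2 = 25.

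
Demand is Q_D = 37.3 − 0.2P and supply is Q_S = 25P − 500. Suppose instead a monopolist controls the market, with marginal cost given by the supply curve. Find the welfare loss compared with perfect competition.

682.09

In inverse form: demand P = 186.5 − 5Q, supply P = 20 + 0.04Q.
Competitive equilibrium: 186.5 − 5Q = 20 + 0.04Q → Q* = 33.0357, P* = 21.3214.
Marginal revenue: MR = 186.5 − 10Q. Set MR = MC: 186.5 − 10Q = 20 + 0.04Q → Q_m = 16.5837.
Price P_m = 186.5 − 5·16.5837 = 103.5815; MC(Q_m) = 20 + 0.04·16.5837 = 20.6633.
Competitive Q* = 33.0357, so ΔQ = 16.452; wedge = 103.5815 − 20.6633 = 82.9182.
DWL = ½ × 16.452 × 82.9182 = 682.09.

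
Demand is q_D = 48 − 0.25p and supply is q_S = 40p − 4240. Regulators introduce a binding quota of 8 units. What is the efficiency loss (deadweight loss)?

In inverse form: demand p = 192 − 4q, supply p = 106 + 0.025q.
Competitive equilibrium: 192 − 4q = 106 + 0.025q → q* = 21.3665, p* = 106.5342.
At q = 8: demand price = 192 − 4·8 = 160; supply price = 106 + 0.025·8 = 106.2.
Δq = 21.3665 − 8 = 13.3665; wedge = 160 − 106.2 = 53.8.
Deadweight loss = ½ × 13.3665 × 53.8 = 359.56.

359.56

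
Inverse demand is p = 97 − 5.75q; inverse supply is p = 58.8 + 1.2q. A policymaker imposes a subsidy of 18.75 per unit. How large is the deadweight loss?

25.29

Competitive equilibrium: 97 − 5.75q = 58.8 + 1.2q → q* = 5.4964, p* = 65.3957.
The subsidy lowers effective supply by 18.75: p = 40.05 + 1.2q.
New quantity: 97 − 5.75q = 40.05 + 1.2q → q' = 8.1942.
Overproduction Δq = 8.1942 − 5.4964 = 2.6978; wedge = subsidy = 18.75.
The triangle = ½ × 2.6978 × 18.75 = 25.29.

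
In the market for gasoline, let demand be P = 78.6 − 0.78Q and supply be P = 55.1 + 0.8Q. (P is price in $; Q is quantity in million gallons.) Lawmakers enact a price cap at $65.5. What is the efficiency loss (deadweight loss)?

$2.77 million

Competitive equilibrium: 78.6 − 0.78Q = 55.1 + 0.8Q → Q* = 14.8734, P* = 66.9987.
At the ceiling P = 65.5, quantity supplied = (65.5 − 55.1)/0.8 = 13.
Willingness to pay at Q' = 13: 78.6 − 0.78·13 = 68.46.
ΔQ = 14.8734 − 13 = 1.8734; wedge = 68.46 − 65.5 = 2.96.
Welfare loss = ½ × 1.8734 × 2.96 = $2.77 million.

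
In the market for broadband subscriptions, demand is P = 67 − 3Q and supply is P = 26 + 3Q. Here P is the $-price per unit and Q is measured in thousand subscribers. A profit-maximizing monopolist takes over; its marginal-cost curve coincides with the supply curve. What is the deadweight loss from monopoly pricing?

$15.56 thousand

Competitive equilibrium: 67 − 3Q = 26 + 3Q → Q* = 6.8333, P* = 46.5.
Marginal revenue: MR = 67 − 6Q. Set MR = MC: 67 − 6Q = 26 + 3Q → Q_m = 4.5556.
Price P_m = 67 − 3·4.5556 = 53.3332; MC(Q_m) = 26 + 3·4.5556 = 39.6668.
Competitive Q* = 6.8333, so ΔQ = 2.2777; wedge = 53.3332 − 39.6668 = 13.6664.
Deadweight loss = ½ × 2.2777 × 13.6664 = $15.56 thousand.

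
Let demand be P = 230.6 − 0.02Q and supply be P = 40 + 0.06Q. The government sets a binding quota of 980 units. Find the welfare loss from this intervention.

78680.25

Competitive equilibrium: 230.6 − 0.02Q = 40 + 0.06Q → Q* = 2382.5, P* = 182.95.
At Q = 980: demand price = 230.6 − 0.02·980 = 211; supply price = 40 + 0.06·980 = 98.8.
ΔQ = 2382.5 − 980 = 1402.5; wedge = 211 − 98.8 = 112.2.
Welfare loss = ½ × 1402.5 × 112.2 = 78680.25.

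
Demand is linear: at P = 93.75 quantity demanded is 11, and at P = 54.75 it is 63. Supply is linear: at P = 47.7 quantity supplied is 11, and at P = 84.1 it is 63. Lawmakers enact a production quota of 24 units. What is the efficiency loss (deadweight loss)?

255.12

Demand slope = (54.75 − 93.75)/(63 − 11) = −0.75, so P = 102 − 0.75Q.
Supply slope = (84.1 − 47.7)/(63 − 11) = 0.7, so P = 40 + 0.7Q.
Competitive equilibrium: 102 − 0.75Q = 40 + 0.7Q → Q* = 42.7586, P* = 69.931.
At Q = 24: demand price = 102 − 0.75·24 = 84; supply price = 40 + 0.7·24 = 56.8.
ΔQ = 42.7586 − 24 = 18.7586; wedge = 84 − 56.8 = 27.2.
The triangle = ½ × 18.7586 × 27.2 = 255.12.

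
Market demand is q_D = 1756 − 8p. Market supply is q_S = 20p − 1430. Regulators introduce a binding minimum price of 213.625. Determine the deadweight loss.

In inverse form: demand p = 219.5 − 0.125q, supply p = 71.5 + 0.05q.
Competitive equilibrium: 219.5 − 0.125q = 71.5 + 0.05q → q* = 845.71429, p* = 113.78571.
At the floor p = 213.625, quantity demanded = (219.5 − 213.625)/0.125 = 47.
Sellers' marginal cost at q' = 47: 71.5 + 0.05·47 = 73.85.
Δq = 845.71429 − 47 = 798.71429; wedge = 213.625 − 73.85 = 139.775.
The triangle = ½ × 798.71429 × 139.775 = 55820.14.

55820.14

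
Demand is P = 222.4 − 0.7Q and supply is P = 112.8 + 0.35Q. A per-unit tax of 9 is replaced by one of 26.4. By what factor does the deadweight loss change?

Competitive equilibrium: 222.4 − 0.7Q = 112.8 + 0.35Q → Q* = 104.381, P* = 149.3333.
For a per-unit tax t: ΔQ = t/1.05, so DWL = ½·t·(t/1.05) = t²/2.1.
At t = 9: DWL = 38.571. At t = 26.4: DWL = 331.886.
Ratio = (26.4/9)² = 8.604.

8.604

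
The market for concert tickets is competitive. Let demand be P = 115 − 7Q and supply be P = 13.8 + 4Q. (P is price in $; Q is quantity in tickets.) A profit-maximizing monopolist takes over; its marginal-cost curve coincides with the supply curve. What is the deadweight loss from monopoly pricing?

$70.40

Competitive equilibrium: 115 − 7Q = 13.8 + 4Q → Q* = 9.2, P* = 50.6.
Marginal revenue: MR = 115 − 14Q. Set MR = MC: 115 − 14Q = 13.8 + 4Q → Q_m = 5.6222.
Price P_m = 115 − 7·5.6222 = 75.6446; MC(Q_m) = 13.8 + 4·5.6222 = 36.2888.
Competitive Q* = 9.2, so ΔQ = 3.5778; wedge = 75.6446 − 36.2888 = 39.3558.
Welfare loss = ½ × 3.5778 × 39.3558 = $70.40.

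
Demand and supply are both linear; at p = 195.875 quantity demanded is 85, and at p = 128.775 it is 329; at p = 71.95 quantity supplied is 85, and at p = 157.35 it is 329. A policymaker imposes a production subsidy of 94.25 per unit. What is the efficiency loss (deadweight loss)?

7106.45

Demand slope = (128.775 − 195.875)/(329 − 85) = −0.275, so p = 219.25 − 0.275q.
Supply slope = (157.35 − 71.95)/(329 − 85) = 0.35, so p = 42.2 + 0.35q.
Competitive equilibrium: 219.25 − 0.275q = 42.2 + 0.35q → q* = 283.28, p* = 141.348.
The subsidy lowers effective supply by 94.25: p = 0.35q − 52.05.
New quantity: 219.25 − 0.275q = 0.35q − 52.05 → q' = 434.08.
Overproduction Δq = 434.08 − 283.28 = 150.8; wedge = subsidy = 94.25.
DWL = ½ × 150.8 × 94.25 = 7106.45.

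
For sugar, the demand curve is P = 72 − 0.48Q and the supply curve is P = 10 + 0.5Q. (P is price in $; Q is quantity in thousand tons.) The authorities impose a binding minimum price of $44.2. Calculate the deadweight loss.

$14.02 thousand

Competitive equilibrium: 72 − 0.48Q = 10 + 0.5Q → Q* = 63.2653, P* = 41.6327.
At the floor P = 44.2, quantity demanded = (72 − 44.2)/0.48 = 57.9167.
Sellers' marginal cost at Q' = 57.9167: 10 + 0.5·57.9167 = 38.9584.
ΔQ = 63.2653 − 57.9167 = 5.3486; wedge = 44.2 − 38.9584 = 5.2416.
Deadweight loss = ½ × 5.3486 × 5.2416 = $14.02 thousand.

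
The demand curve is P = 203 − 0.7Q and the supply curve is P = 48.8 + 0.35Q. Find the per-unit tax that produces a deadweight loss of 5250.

Competitive equilibrium: 203 − 0.7Q = 48.8 + 0.35Q → Q* = 146.8571, P* = 100.2.
A tax t gives ΔQ = t/1.05 and wedge t, so DWL = t²/2.1.
t²/2.1 = 5250 → t² = 11025 → t = 105.

105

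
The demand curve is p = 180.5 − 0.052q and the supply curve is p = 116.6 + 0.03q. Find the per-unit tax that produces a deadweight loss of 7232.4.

Competitive equilibrium: 180.5 − 0.052q = 116.6 + 0.03q → q* = 779.2683, p* = 139.978.
A tax t gives Δq = t/0.082 and wedge t, so DWL = t²/0.164.
t²/0.164 = 7232.4 → t² = 1186.1136 → t = 34.44.

34.44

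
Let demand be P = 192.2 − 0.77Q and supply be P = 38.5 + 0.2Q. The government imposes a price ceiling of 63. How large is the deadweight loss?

626.94

Competitive equilibrium: 192.2 − 0.77Q = 38.5 + 0.2Q → Q* = 158.4536, P* = 70.1907.
At the ceiling P = 63, quantity supplied = (63 − 38.5)/0.2 = 122.5.
Willingness to pay at Q' = 122.5: 192.2 − 0.77·122.5 = 97.875.
ΔQ = 158.4536 − 122.5 = 35.9536; wedge = 97.875 − 63 = 34.875.
Deadweight loss = ½ × 35.9536 × 34.875 = 626.94.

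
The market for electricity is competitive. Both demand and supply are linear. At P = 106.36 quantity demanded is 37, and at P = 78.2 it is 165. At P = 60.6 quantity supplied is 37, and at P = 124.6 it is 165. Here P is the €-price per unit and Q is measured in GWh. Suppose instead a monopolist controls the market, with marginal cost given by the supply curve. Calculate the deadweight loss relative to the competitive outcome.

€199.39

Demand slope = (78.2 − 106.36)/(165 − 37) = −0.22, so P = 114.5 − 0.22Q.
Supply slope = (124.6 − 60.6)/(165 − 37) = 0.5, so P = 42.1 + 0.5Q.
Competitive equilibrium: 114.5 − 0.22Q = 42.1 + 0.5Q → Q* = 100.5556, P* = 92.3778.
Marginal revenue: MR = 114.5 − 0.44Q. Set MR = MC: 114.5 − 0.44Q = 42.1 + 0.5Q → Q_m = 77.0213.
Price P_m = 114.5 − 0.22·77.0213 = 97.5553; MC(Q_m) = 42.1 + 0.5·77.0213 = 80.6107.
Competitive Q* = 100.5556, so ΔQ = 23.5343; wedge = 97.5553 − 80.6107 = 16.9446.
DWL = ½ × 23.5343 × 16.9446 = €199.39.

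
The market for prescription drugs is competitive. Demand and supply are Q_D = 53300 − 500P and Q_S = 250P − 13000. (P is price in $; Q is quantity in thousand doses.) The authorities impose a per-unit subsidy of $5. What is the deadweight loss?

In inverse form: demand P = 106.6 − 0.002Q, supply P = 52 + 0.004Q.
Competitive equilibrium: 106.6 − 0.002Q = 52 + 0.004Q → Q* = 9100, P* = 88.4.
The subsidy lowers effective supply by 5: P = 47 + 0.004Q.
New quantity: 106.6 − 0.002Q = 47 + 0.004Q → Q' = 9933.3333.
Overproduction ΔQ = 9933.3333 − 9100 = 833.3333; wedge = subsidy = 5.
Deadweight loss = ½ × 833.3333 × 5 = $2083.33 thousand.

$2083.33 thousand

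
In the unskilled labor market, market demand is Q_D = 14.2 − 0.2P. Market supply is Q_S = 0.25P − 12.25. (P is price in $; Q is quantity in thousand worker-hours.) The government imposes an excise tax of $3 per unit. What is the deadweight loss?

$0.50 thousand

In inverse form: demand P = 71 − 5Q, supply P = 49 + 4Q.
Competitive equilibrium: 71 − 5Q = 49 + 4Q → Q* = 2.4444, P* = 58.7778.
With the tax, the buyer price exceeds the seller price by 3: (71 − 5Q) − (49 + 4Q) = 3 → Q' = 2.1111.
ΔQ = 2.4444 − 2.1111 = 0.3333; the wedge equals the tax, 3.
The triangle = ½ × 0.3333 × 3 = $0.50 thousand.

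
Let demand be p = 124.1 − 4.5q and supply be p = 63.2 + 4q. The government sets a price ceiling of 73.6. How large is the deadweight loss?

88.56

Competitive equilibrium: 124.1 − 4.5q = 63.2 + 4q → q* = 7.1647, p* = 91.8588.
At the ceiling p = 73.6, quantity supplied = (73.6 − 63.2)/4 = 2.6.
Willingness to pay at q' = 2.6: 124.1 − 4.5·2.6 = 112.4.
Δq = 7.1647 − 2.6 = 4.5647; wedge = 112.4 − 73.6 = 38.8.
DWL = ½ × 4.5647 × 38.8 = 88.56.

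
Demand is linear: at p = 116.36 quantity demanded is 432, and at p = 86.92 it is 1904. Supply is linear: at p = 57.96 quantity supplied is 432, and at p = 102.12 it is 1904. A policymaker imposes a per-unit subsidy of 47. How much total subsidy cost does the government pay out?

Demand slope = (86.92 − 116.36)/(1904 − 432) = −0.02, so p = 125 − 0.02q.
Supply slope = (102.12 − 57.96)/(1904 − 432) = 0.03, so p = 45 + 0.03q.
Competitive equilibrium: 125 − 0.02q = 45 + 0.03q → q* = 1600, p* = 93.
The subsidy lowers effective supply by 47: p = 0.03q − 2.
New quantity: 125 − 0.02q = 0.03q − 2 → q' = 2540.
Total subsidy cost = 47 × 2540 = 119380.

119380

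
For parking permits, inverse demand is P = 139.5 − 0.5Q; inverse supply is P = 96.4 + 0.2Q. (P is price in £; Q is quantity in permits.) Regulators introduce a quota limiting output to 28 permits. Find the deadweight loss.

Competitive equilibrium: 139.5 − 0.5Q = 96.4 + 0.2Q → Q* = 61.5714, P* = 108.7143.
At Q = 28: demand price = 139.5 − 0.5·28 = 125.5; supply price = 96.4 + 0.2·28 = 102.
ΔQ = 61.5714 − 28 = 33.5714; wedge = 125.5 − 102 = 23.5.
DWL = ½ × 33.5714 × 23.5 = £394.46.

£394.46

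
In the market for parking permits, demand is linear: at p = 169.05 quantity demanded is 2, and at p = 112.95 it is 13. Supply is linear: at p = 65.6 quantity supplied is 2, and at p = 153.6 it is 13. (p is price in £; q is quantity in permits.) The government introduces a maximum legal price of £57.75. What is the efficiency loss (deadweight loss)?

Demand slope = (112.95 − 169.05)/(13 − 2) = −5.1, so p = 179.25 − 5.1q.
Supply slope = (153.6 − 65.6)/(13 − 2) = 8, so p = 49.6 + 8q.
Competitive equilibrium: 179.25 − 5.1q = 49.6 + 8q → q* = 9.89695, p* = 128.77557.
At the ceiling p = 57.75, quantity supplied = (57.75 − 49.6)/8 = 1.01875.
Willingness to pay at q' = 1.01875: 179.25 − 5.1·1.01875 = 174.05438.
Δq = 9.89695 − 1.01875 = 8.8782; wedge = 174.05438 − 57.75 = 116.30438.
DWL = ½ × 8.8782 × 116.30438 = £516.29.

£516.29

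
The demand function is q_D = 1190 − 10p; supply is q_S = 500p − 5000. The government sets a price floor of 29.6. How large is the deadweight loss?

In inverse form: demand p = 119 − 0.1q, supply p = 10 + 0.002q.
Competitive equilibrium: 119 − 0.1q = 10 + 0.002q → q* = 1068.6275, p* = 12.1373.
At the floor p = 29.6, quantity demanded = (119 − 29.6)/0.1 = 894.
Sellers' marginal cost at q' = 894: 10 + 0.002·894 = 11.788.
Δq = 1068.6275 − 894 = 174.6275; wedge = 29.6 − 11.788 = 17.812.
Welfare loss = ½ × 174.6275 × 17.812 = 1555.23.

1555.23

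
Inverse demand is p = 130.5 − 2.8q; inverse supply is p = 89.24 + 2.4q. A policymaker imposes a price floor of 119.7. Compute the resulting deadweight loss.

Competitive equilibrium: 130.5 − 2.8q = 89.24 + 2.4q → q* = 7.9346, p* = 108.2831.
At the floor p = 119.7, quantity demanded = (130.5 − 119.7)/2.8 = 3.8571.
Sellers' marginal cost at q' = 3.8571: 89.24 + 2.4·3.8571 = 98.497.
Δq = 7.9346 − 3.8571 = 4.0775; wedge = 119.7 − 98.497 = 21.203.
Deadweight loss = ½ × 4.0775 × 21.203 = 43.23.

43.23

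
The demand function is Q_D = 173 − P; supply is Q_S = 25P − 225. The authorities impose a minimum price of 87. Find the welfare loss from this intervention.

In inverse form: demand P = 173 − Q, supply P = 9 + 0.04Q.
Competitive equilibrium: 173 − Q = 9 + 0.04Q → Q* = 157.6923, P* = 15.3077.
At the floor P = 87, quantity demanded = (173 − 87)/1 = 86.
Sellers' marginal cost at Q' = 86: 9 + 0.04·86 = 12.44.
ΔQ = 157.6923 − 86 = 71.6923; wedge = 87 − 12.44 = 74.56.
Welfare loss = ½ × 71.6923 × 74.56 = 2672.69.

2672.69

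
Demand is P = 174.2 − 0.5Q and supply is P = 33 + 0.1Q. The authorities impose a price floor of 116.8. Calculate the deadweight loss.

4358.49

Competitive equilibrium: 174.2 − 0.5Q = 33 + 0.1Q → Q* = 235.33333, P* = 56.53333.
At the floor P = 116.8, quantity demanded = (174.2 − 116.8)/0.5 = 114.8.
Sellers' marginal cost at Q' = 114.8: 33 + 0.1·114.8 = 44.48.
ΔQ = 235.33333 − 114.8 = 120.53333; wedge = 116.8 − 44.48 = 72.32.
DWL = ½ × 120.53333 × 72.32 = 4358.49.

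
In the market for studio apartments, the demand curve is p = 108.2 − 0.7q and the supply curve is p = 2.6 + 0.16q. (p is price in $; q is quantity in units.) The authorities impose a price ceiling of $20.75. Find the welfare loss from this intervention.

$37.62

Competitive equilibrium: 108.2 − 0.7q = 2.6 + 0.16q → q* = 122.7907, p* = 22.2465.
At the ceiling p = 20.75, quantity supplied = (20.75 − 2.6)/0.16 = 113.4375.
Willingness to pay at q' = 113.4375: 108.2 − 0.7·113.4375 = 28.7938.
Δq = 122.7907 − 113.4375 = 9.3532; wedge = 28.7938 − 20.75 = 8.0438.
Welfare loss = ½ × 9.3532 × 8.0438 = $37.62.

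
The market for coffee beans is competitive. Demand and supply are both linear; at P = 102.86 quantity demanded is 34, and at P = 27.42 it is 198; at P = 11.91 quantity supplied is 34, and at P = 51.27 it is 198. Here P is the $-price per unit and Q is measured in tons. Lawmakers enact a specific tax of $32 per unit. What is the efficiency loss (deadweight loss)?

$731.43

Demand slope = (27.42 − 102.86)/(198 − 34) = −0.46, so P = 118.5 − 0.46Q.
Supply slope = (51.27 − 11.91)/(198 − 34) = 0.24, so P = 3.75 + 0.24Q.
Competitive equilibrium: 118.5 − 0.46Q = 3.75 + 0.24Q → Q* = 163.9286, P* = 43.0929.
With the tax, the buyer price exceeds the seller price by 32: (118.5 − 0.46Q) − (3.75 + 0.24Q) = 32 → Q' = 118.2143.
ΔQ = 163.9286 − 118.2143 = 45.7143; the wedge equals the tax, 32.
Welfare loss = ½ × 45.7143 × 32 = $731.43.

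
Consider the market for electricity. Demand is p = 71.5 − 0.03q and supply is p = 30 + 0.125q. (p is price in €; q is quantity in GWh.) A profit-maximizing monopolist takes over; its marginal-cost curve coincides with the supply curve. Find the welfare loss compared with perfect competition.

€146.09

Competitive equilibrium: 71.5 − 0.03q = 30 + 0.125q → q* = 267.74194, p* = 63.46774.
Marginal revenue: MR = 71.5 − 0.06q. Set MR = MC: 71.5 − 0.06q = 30 + 0.125q → q_m = 224.32432.
Price p_m = 71.5 − 0.03·224.32432 = 64.77027; MC(q_m) = 30 + 0.125·224.32432 = 58.04054.
Competitive q* = 267.74194, so Δq = 43.41762; wedge = 64.77027 − 58.04054 = 6.72973.
The triangle = ½ × 43.41762 × 6.72973 = €146.09.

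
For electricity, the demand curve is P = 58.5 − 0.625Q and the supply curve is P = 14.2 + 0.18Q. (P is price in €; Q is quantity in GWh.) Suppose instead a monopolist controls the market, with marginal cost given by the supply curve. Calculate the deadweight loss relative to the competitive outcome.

Competitive equilibrium: 58.5 − 0.625Q = 14.2 + 0.18Q → Q* = 55.0311, P* = 24.1056.
Marginal revenue: MR = 58.5 − 1.25Q. Set MR = MC: 58.5 − 1.25Q = 14.2 + 0.18Q → Q_m = 30.979.
Price P_m = 58.5 − 0.625·30.979 = 39.1381; MC(Q_m) = 14.2 + 0.18·30.979 = 19.7762.
Competitive Q* = 55.0311, so ΔQ = 24.0521; wedge = 39.1381 − 19.7762 = 19.3619.
Deadweight loss = ½ × 24.0521 × 19.3619 = €232.85.

€232.85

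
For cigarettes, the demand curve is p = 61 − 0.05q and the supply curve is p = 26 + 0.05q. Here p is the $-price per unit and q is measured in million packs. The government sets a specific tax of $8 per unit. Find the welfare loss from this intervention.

Competitive equilibrium: 61 − 0.05q = 26 + 0.05q → q* = 350, p* = 43.5.
With the tax, the buyer price exceeds the seller price by 8: (61 − 0.05q) − (26 + 0.05q) = 8 → q' = 270.
Δq = 350 − 270 = 80; the wedge equals the tax, 8.
Welfare loss = ½ × 80 × 8 = $320 million.

$320 million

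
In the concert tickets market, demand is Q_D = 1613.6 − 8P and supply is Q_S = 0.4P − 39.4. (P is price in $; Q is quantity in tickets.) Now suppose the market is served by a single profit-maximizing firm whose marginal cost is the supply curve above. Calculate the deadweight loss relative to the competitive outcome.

$4.19

In inverse form: demand P = 201.7 − 0.125Q, supply P = 98.5 + 2.5Q.
Competitive equilibrium: 201.7 − 0.125Q = 98.5 + 2.5Q → Q* = 39.3143, P* = 196.7857.
Marginal revenue: MR = 201.7 − 0.25Q. Set MR = MC: 201.7 − 0.25Q = 98.5 + 2.5Q → Q_m = 37.5273.
Price P_m = 201.7 − 0.125·37.5273 = 197.0091; MC(Q_m) = 98.5 + 2.5·37.5273 = 192.3183.
Competitive Q* = 39.3143, so ΔQ = 1.787; wedge = 197.0091 − 192.3183 = 4.6908.
Welfare loss = ½ × 1.787 × 4.6908 = $4.19.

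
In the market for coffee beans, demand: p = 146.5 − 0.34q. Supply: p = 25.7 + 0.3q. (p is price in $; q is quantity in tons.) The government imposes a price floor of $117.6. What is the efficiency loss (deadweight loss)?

$3444.50

Competitive equilibrium: 146.5 − 0.34q = 25.7 + 0.3q → q* = 188.75, p* = 82.325.
At the floor p = 117.6, quantity demanded = (146.5 − 117.6)/0.34 = 85.
Sellers' marginal cost at q' = 85: 25.7 + 0.3·85 = 51.2.
Δq = 188.75 − 85 = 103.75; wedge = 117.6 − 51.2 = 66.4.
Deadweight loss = ½ × 103.75 × 66.4 = $3444.50.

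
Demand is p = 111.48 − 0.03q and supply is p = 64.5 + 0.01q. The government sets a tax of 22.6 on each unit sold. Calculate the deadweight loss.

6384.50

Competitive equilibrium: 111.48 − 0.03q = 64.5 + 0.01q → q* = 1174.5, p* = 76.245.
With the tax, the buyer price exceeds the seller price by 22.6: (111.48 − 0.03q) − (64.5 + 0.01q) = 22.6 → q' = 609.5.
Δq = 1174.5 − 609.5 = 565; the wedge equals the tax, 22.6.
The triangle = ½ × 565 × 22.6 = 6384.50.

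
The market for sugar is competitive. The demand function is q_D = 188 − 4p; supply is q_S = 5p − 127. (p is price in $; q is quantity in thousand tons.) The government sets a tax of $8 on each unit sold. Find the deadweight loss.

$71.11 thousand

In inverse form: demand p = 47 − 0.25q, supply p = 25.4 + 0.2q.
Competitive equilibrium: 47 − 0.25q = 25.4 + 0.2q → q* = 48, p* = 35.
With the tax, the buyer price exceeds the seller price by 8: (47 − 0.25q) − (25.4 + 0.2q) = 8 → q' = 30.2222.
Δq = 48 − 30.2222 = 17.7778; the wedge equals the tax, 8.
The triangle = ½ × 17.7778 × 8 = $71.11 thousand.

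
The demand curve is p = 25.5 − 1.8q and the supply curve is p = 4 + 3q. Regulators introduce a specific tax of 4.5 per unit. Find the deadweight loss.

2.11

Competitive equilibrium: 25.5 − 1.8q = 4 + 3q → q* = 4.4792, p* = 17.4375.
With the tax, the buyer price exceeds the seller price by 4.5: (25.5 − 1.8q) − (4 + 3q) = 4.5 → q' = 3.5417.
Δq = 4.4792 − 3.5417 = 0.9375; the wedge equals the tax, 4.5.
Deadweight loss = ½ × 0.9375 × 4.5 = 2.11.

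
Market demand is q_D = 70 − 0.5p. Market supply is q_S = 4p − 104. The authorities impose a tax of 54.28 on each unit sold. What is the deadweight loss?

In inverse form: demand p = 140 − 2q, supply p = 26 + 0.25q.
Competitive equilibrium: 140 − 2q = 26 + 0.25q → q* = 50.6667, p* = 38.6667.
With the tax, the buyer price exceeds the seller price by 54.28: (140 − 2q) − (26 + 0.25q) = 54.28 → q' = 26.5422.
Δq = 50.6667 − 26.5422 = 24.1245; the wedge equals the tax, 54.28.
Welfare loss = ½ × 24.1245 × 54.28 = 654.74.

654.74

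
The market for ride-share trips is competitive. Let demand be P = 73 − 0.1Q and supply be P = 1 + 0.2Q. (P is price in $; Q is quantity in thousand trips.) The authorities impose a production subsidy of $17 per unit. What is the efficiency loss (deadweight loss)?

Competitive equilibrium: 73 − 0.1Q = 1 + 0.2Q → Q* = 240, P* = 49.
The subsidy lowers effective supply by 17: P = 0.2Q − 16.
New quantity: 73 − 0.1Q = 0.2Q − 16 → Q' = 296.6667.
Overproduction ΔQ = 296.6667 − 240 = 56.6667; wedge = subsidy = 17.
Deadweight loss = ½ × 56.6667 × 17 = $481.67 thousand.

$481.67 thousand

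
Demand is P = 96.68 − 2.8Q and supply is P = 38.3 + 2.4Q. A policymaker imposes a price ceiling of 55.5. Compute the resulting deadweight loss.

42.86

Competitive equilibrium: 96.68 − 2.8Q = 38.3 + 2.4Q → Q* = 11.2269, P* = 65.2446.
At the ceiling P = 55.5, quantity supplied = (55.5 − 38.3)/2.4 = 7.1667.
Willingness to pay at Q' = 7.1667: 96.68 − 2.8·7.1667 = 76.6132.
ΔQ = 11.2269 − 7.1667 = 4.0602; wedge = 76.6132 − 55.5 = 21.1132.
Deadweight loss = ½ × 4.0602 × 21.1132 = 42.86.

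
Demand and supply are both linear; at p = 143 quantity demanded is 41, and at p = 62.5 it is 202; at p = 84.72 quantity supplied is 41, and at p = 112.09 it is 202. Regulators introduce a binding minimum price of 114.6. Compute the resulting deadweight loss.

305.23

Demand slope = (62.5 − 143)/(202 − 41) = −0.5, so p = 163.5 − 0.5q.
Supply slope = (112.09 − 84.72)/(202 − 41) = 0.17, so p = 77.75 + 0.17q.
Competitive equilibrium: 163.5 − 0.5q = 77.75 + 0.17q → q* = 127.9851, p* = 99.5075.
At the floor p = 114.6, quantity demanded = (163.5 − 114.6)/0.5 = 97.8.
Sellers' marginal cost at q' = 97.8: 77.75 + 0.17·97.8 = 94.376.
Δq = 127.9851 − 97.8 = 30.1851; wedge = 114.6 − 94.376 = 20.224.
Deadweight loss = ½ × 30.1851 × 20.224 = 305.23.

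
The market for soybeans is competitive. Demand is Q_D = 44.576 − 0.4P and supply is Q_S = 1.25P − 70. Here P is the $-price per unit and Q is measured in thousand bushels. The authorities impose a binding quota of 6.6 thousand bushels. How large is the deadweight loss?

$171.666 thousand

In inverse form: demand P = 111.44 − 2.5Q, supply P = 56 + 0.8Q.
Competitive equilibrium: 111.44 − 2.5Q = 56 + 0.8Q → Q* = 16.8, P* = 69.44.
At Q = 6.6: demand price = 111.44 − 2.5·6.6 = 94.94; supply price = 56 + 0.8·6.6 = 61.28.
ΔQ = 16.8 − 6.6 = 10.2; wedge = 94.94 − 61.28 = 33.66.
Welfare loss = ½ × 10.2 × 33.66 = $171.666 thousand.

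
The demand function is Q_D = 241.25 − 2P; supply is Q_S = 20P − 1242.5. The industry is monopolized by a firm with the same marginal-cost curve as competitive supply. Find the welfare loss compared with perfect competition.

In inverse form: demand P = 120.625 − 0.5Q, supply P = 62.125 + 0.05Q.
Competitive equilibrium: 120.625 − 0.5Q = 62.125 + 0.05Q → Q* = 106.3636, P* = 67.4432.
Marginal revenue: MR = 120.625 − Q. Set MR = MC: 120.625 − Q = 62.125 + 0.05Q → Q_m = 55.7143.
Price P_m = 120.625 − 0.5·55.7143 = 92.7679; MC(Q_m) = 62.125 + 0.05·55.7143 = 64.9107.
Competitive Q* = 106.3636, so ΔQ = 50.6493; wedge = 92.7679 − 64.9107 = 27.8572.
Deadweight loss = ½ × 50.6493 × 27.8572 = 705.47.

705.47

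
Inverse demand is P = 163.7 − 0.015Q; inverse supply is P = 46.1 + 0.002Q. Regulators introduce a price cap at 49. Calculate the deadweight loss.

Competitive equilibrium: 163.7 − 0.015Q = 46.1 + 0.002Q → Q* = 6917.6471, P* = 59.9353.
At the ceiling P = 49, quantity supplied = (49 − 46.1)/0.002 = 1450.
Willingness to pay at Q' = 1450: 163.7 − 0.015·1450 = 141.95.
ΔQ = 6917.6471 − 1450 = 5467.6471; wedge = 141.95 − 49 = 92.95.
The triangle = ½ × 5467.6471 × 92.95 = 254108.90.

254108.90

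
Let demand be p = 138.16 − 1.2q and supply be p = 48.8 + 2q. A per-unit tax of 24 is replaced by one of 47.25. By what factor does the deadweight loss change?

3.876

Competitive equilibrium: 138.16 − 1.2q = 48.8 + 2q → q* = 27.925, p* = 104.65.
For a per-unit tax t: Δq = t/3.2, so DWL = ½·t·(t/3.2) = t²/6.4.
At t = 24: DWL = 90. At t = 47.25: DWL = 348.838.
Ratio = (47.25/24)² = 3.876.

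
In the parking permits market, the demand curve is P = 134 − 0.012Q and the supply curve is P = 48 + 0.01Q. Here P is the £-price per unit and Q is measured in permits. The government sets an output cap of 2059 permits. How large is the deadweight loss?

Competitive equilibrium: 134 − 0.012Q = 48 + 0.01Q → Q* = 3909.0909, P* = 87.0909.
At Q = 2059: demand price = 134 − 0.012·2059 = 109.292; supply price = 48 + 0.01·2059 = 68.59.
ΔQ = 3909.0909 − 2059 = 1850.0909; wedge = 109.292 − 68.59 = 40.702.
Deadweight loss = ½ × 1850.0909 × 40.702 = £37651.20.

£37651.20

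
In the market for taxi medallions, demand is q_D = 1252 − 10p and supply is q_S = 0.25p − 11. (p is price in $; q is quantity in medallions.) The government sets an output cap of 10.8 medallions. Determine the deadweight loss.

$166.23

In inverse form: demand p = 125.2 − 0.1q, supply p = 44 + 4q.
Competitive equilibrium: 125.2 − 0.1q = 44 + 4q → q* = 19.8049, p* = 123.2195.
At q = 10.8: demand price = 125.2 − 0.1·10.8 = 124.12; supply price = 44 + 4·10.8 = 87.2.
Δq = 19.8049 − 10.8 = 9.0049; wedge = 124.12 − 87.2 = 36.92.
DWL = ½ × 9.0049 × 36.92 = $166.23.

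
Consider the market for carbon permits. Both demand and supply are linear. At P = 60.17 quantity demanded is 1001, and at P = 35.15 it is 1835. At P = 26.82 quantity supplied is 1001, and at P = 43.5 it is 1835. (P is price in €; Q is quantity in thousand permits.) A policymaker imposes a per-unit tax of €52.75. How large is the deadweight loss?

Demand slope = (35.15 − 60.17)/(1835 − 1001) = −0.03, so P = 90.2 − 0.03Q.
Supply slope = (43.5 − 26.82)/(1835 − 1001) = 0.02, so P = 6.8 + 0.02Q.
Competitive equilibrium: 90.2 − 0.03Q = 6.8 + 0.02Q → Q* = 1668, P* = 40.16.
With the tax, the buyer price exceeds the seller price by 52.75: (90.2 − 0.03Q) − (6.8 + 0.02Q) = 52.75 → Q' = 613.
ΔQ = 1668 − 613 = 1055; the wedge equals the tax, 52.75.
Welfare loss = ½ × 1055 × 52.75 = €27825.625 thousand.

€27825.625 thousand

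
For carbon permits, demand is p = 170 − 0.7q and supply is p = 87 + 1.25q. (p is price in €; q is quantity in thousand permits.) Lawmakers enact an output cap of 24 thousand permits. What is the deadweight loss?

€336.01 thousand

Competitive equilibrium: 170 − 0.7q = 87 + 1.25q → q* = 42.5641, p* = 140.2051.
At q = 24: demand price = 170 − 0.7·24 = 153.2; supply price = 87 + 1.25·24 = 117.
Δq = 42.5641 − 24 = 18.5641; wedge = 153.2 − 117 = 36.2.
Deadweight loss = ½ × 18.5641 × 36.2 = €336.01 thousand.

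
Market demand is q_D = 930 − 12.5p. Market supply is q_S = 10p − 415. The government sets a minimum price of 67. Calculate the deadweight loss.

In inverse form: demand p = 74.4 − 0.08q, supply p = 41.5 + 0.1q.
Competitive equilibrium: 74.4 − 0.08q = 41.5 + 0.1q → q* = 182.7778, p* = 59.7778.
At the floor p = 67, quantity demanded = (74.4 − 67)/0.08 = 92.5.
Sellers' marginal cost at q' = 92.5: 41.5 + 0.1·92.5 = 50.75.
Δq = 182.7778 − 92.5 = 90.2778; wedge = 67 − 50.75 = 16.25.
DWL = ½ × 90.2778 × 16.25 = 733.51.

733.51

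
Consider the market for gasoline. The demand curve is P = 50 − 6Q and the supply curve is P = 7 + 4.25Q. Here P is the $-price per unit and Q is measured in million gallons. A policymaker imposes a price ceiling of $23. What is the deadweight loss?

$0.95 million

Competitive equilibrium: 50 − 6Q = 7 + 4.25Q → Q* = 4.1951, P* = 24.8293.
At the ceiling P = 23, quantity supplied = (23 − 7)/4.25 = 3.7647.
Willingness to pay at Q' = 3.7647: 50 − 6·3.7647 = 27.4118.
ΔQ = 4.1951 − 3.7647 = 0.4304; wedge = 27.4118 − 23 = 4.4118.
Welfare loss = ½ × 0.4304 × 4.4118 = $0.95 million.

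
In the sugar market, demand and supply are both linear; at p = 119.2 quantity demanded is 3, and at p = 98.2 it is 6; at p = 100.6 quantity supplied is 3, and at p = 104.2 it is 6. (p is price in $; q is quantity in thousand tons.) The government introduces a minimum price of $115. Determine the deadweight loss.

Demand slope = (98.2 − 119.2)/(6 − 3) = −7, so p = 140.2 − 7q.
Supply slope = (104.2 − 100.6)/(6 − 3) = 1.2, so p = 97 + 1.2q.
Competitive equilibrium: 140.2 − 7q = 97 + 1.2q → q* = 5.2683, p* = 103.322.
At the floor p = 115, quantity demanded = (140.2 − 115)/7 = 3.6.
Sellers' marginal cost at q' = 3.6: 97 + 1.2·3.6 = 101.32.
Δq = 5.2683 − 3.6 = 1.6683; wedge = 115 − 101.32 = 13.68.
The triangle = ½ × 1.6683 × 13.68 = $11.41 thousand.

$11.41 thousand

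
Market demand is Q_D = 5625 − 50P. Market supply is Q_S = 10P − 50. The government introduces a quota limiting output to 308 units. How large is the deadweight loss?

20732.88

In inverse form: demand P = 112.5 − 0.02Q, supply P = 5 + 0.1Q.
Competitive equilibrium: 112.5 − 0.02Q = 5 + 0.1Q → Q* = 895.8333, P* = 94.5833.
At Q = 308: demand price = 112.5 − 0.02·308 = 106.34; supply price = 5 + 0.1·308 = 35.8.
ΔQ = 895.8333 − 308 = 587.8333; wedge = 106.34 − 35.8 = 70.54.
Welfare loss = ½ × 587.8333 × 70.54 = 20732.88.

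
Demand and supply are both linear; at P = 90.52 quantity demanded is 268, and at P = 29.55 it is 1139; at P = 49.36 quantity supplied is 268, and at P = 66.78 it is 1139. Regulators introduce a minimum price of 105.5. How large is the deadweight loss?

20280.98

Demand slope = (29.55 − 90.52)/(1139 − 268) = −0.07, so P = 109.28 − 0.07Q.
Supply slope = (66.78 − 49.36)/(1139 − 268) = 0.02, so P = 44 + 0.02Q.
Competitive equilibrium: 109.28 − 0.07Q = 44 + 0.02Q → Q* = 725.3333, P* = 58.5067.
At the floor P = 105.5, quantity demanded = (109.28 − 105.5)/0.07 = 54.
Sellers' marginal cost at Q' = 54: 44 + 0.02·54 = 45.08.
ΔQ = 725.3333 − 54 = 671.3333; wedge = 105.5 − 45.08 = 60.42.
Welfare loss = ½ × 671.3333 × 60.42 = 20280.98.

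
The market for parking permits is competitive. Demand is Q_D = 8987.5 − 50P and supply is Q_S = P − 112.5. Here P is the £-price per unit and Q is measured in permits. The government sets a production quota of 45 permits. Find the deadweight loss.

£223.44

In inverse form: demand P = 179.75 − 0.02Q, supply P = 112.5 + Q.
Competitive equilibrium: 179.75 − 0.02Q = 112.5 + Q → Q* = 65.9314, P* = 178.4314.
At Q = 45: demand price = 179.75 − 0.02·45 = 178.85; supply price = 112.5 + 1·45 = 157.5.
ΔQ = 65.9314 − 45 = 20.9314; wedge = 178.85 − 157.5 = 21.35.
Welfare loss = ½ × 20.9314 × 21.35 = £223.44.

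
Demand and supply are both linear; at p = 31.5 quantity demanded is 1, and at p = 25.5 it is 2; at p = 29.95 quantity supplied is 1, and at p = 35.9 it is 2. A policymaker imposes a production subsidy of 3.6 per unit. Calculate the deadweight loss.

0.54

Demand slope = (25.5 − 31.5)/(2 − 1) = −6, so p = 37.5 − 6q.
Supply slope = (35.9 − 29.95)/(2 − 1) = 5.95, so p = 24 + 5.95q.
Competitive equilibrium: 37.5 − 6q = 24 + 5.95q → q* = 1.1297, p* = 30.7218.
The subsidy lowers effective supply by 3.6: p = 20.4 + 5.95q.
New quantity: 37.5 − 6q = 20.4 + 5.95q → q' = 1.431.
Overproduction Δq = 1.431 − 1.1297 = 0.3013; wedge = subsidy = 3.6.
Welfare loss = ½ × 0.3013 × 3.6 = 0.54.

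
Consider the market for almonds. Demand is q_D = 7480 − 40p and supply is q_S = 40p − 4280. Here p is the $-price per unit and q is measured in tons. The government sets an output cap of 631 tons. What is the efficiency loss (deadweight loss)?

$23474.025

In inverse form: demand p = 187 − 0.025q, supply p = 107 + 0.025q.
Competitive equilibrium: 187 − 0.025q = 107 + 0.025q → q* = 1600, p* = 147.
At q = 631: demand price = 187 − 0.025·631 = 171.225; supply price = 107 + 0.025·631 = 122.775.
Δq = 1600 − 631 = 969; wedge = 171.225 − 122.775 = 48.45.
Welfare loss = ½ × 969 × 48.45 = $23474.025.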